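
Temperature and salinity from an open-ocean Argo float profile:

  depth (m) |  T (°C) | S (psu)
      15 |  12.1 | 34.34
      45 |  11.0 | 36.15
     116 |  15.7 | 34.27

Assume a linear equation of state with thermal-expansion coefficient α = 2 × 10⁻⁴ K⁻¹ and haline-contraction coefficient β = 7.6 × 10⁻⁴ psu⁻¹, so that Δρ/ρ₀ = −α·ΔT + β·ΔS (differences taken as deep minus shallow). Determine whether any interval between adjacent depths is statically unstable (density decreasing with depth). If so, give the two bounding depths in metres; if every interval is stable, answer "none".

Evaluate Δρ/ρ₀ = −αΔT + βΔS across each adjacent pair:
  15–45 m: −αΔT+βΔS = −(2 × 10⁻⁴)(-1.1)+(7.6 × 10⁻⁴)(+1.81) = 1.6 × 10⁻³ → stable
  45–116 m: −αΔT+βΔS = −(2 × 10⁻⁴)(+4.7)+(7.6 × 10⁻⁴)(-1.88) = -2.4 × 10⁻³ → UNSTABLE
The 45–116 m interval has Δρ < 0: lighter water underlies denser water.

45–116 m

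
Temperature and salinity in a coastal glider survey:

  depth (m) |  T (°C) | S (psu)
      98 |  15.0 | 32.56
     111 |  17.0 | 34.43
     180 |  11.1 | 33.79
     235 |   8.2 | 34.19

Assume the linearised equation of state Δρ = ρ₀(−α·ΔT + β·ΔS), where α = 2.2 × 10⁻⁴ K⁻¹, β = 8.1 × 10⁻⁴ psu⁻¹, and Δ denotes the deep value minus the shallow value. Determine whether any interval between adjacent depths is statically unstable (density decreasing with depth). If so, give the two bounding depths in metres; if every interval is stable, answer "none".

none

Evaluate Δρ/ρ₀ = −αΔT + βΔS across each adjacent pair:
  98–111 m: −αΔT+βΔS = −(2.2 × 10⁻⁴)(+2.0)+(8.1 × 10⁻⁴)(+1.87) = 1.1 × 10⁻³ → stable
  111–180 m: −αΔT+βΔS = −(2.2 × 10⁻⁴)(-5.9)+(8.1 × 10⁻⁴)(-0.64) = 7.8 × 10⁻⁴ → stable
  180–235 m: −αΔT+βΔS = −(2.2 × 10⁻⁴)(-2.9)+(8.1 × 10⁻⁴)(+0.40) = 9.6 × 10⁻⁴ → stable
Every interval has Δρ > 0: the column is stably stratified throughout.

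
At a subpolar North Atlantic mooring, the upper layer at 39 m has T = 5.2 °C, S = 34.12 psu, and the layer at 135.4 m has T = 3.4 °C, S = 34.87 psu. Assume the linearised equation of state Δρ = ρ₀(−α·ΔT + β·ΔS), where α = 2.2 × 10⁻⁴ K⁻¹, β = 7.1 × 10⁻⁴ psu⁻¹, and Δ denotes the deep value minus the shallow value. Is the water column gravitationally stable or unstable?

ΔT = 3.4 − 5.2 = -1.8 K and ΔS = 34.87 − 34.12 = +0.75 psu (deep − shallow).
−αΔT = 3.96 × 10⁻⁴; βΔS = 5.325 × 10⁻⁴; sum Δρ/ρ₀ = 9.285 × 10⁻⁴.
Δρ/ρ₀ > 0, so Δρ > 0: deeper water is denser → statically stable.

stable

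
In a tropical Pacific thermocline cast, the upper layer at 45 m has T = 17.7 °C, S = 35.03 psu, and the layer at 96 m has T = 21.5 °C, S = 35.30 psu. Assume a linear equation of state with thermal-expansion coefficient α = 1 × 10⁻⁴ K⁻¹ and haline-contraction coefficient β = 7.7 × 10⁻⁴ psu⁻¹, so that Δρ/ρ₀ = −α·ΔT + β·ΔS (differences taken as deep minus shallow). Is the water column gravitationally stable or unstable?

ΔT = 21.5 − 17.7 = +3.8 K and ΔS = 35.30 − 35.03 = +0.27 psu (deep − shallow).
−αΔT = -3.80 × 10⁻⁴; βΔS = 2.079 × 10⁻⁴; sum Δρ/ρ₀ = -1.721 × 10⁻⁴.
Δρ/ρ₀ < 0, so Δρ < 0: deeper water is lighter → statically unstable; the column would overturn.

unstable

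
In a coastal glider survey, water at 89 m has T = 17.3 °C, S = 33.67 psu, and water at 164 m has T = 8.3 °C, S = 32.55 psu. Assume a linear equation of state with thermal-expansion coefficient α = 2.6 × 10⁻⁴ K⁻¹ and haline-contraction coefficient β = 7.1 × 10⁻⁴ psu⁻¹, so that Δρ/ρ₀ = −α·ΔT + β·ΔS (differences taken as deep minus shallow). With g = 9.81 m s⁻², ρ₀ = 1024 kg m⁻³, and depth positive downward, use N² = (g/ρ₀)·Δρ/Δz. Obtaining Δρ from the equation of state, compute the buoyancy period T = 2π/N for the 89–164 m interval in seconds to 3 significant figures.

442 s

ΔT = -9.0 K, ΔS = -1.12 psu (deep − shallow).
Δρ/ρ₀ = −αΔT + βΔS = 2.34 × 10⁻³ − 7.952 × 10⁻⁴ = 1.5448 × 10⁻³, so Δρ ≈ 1.582 kg m⁻³.
N² = (g/ρ₀)·Δρ/Δz = g·(Δρ/ρ₀)/Δz = 9.81 × 1.5448 × 10⁻³ / 75 = 2.0206 × 10⁻⁴ s⁻².
N = √(2.0206 × 10⁻⁴) = 0.014215 rad s⁻¹ → T = 2π/N = 442.01 s ≈ 442 s.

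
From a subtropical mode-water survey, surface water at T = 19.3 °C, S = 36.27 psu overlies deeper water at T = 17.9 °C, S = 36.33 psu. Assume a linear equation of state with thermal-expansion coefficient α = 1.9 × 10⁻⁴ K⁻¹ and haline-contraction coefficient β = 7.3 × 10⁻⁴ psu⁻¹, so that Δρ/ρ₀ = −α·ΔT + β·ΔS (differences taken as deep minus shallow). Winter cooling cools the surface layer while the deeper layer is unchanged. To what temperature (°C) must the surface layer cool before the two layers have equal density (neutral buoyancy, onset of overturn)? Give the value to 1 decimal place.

17.7 °C

Neutral buoyancy requires Δρ = 0, i.e. −α(T_deep − T_surf′) + β(S_deep − S_surf) = 0.
T_surf′ = T_deep − (β/α)·ΔS = 17.9 − (7.3 × 10⁻⁴/1.9 × 10⁻⁴)·(+0.06) = 17.669 °C.
Cooling required: 19.3 − (17.669) = 1.631 °C.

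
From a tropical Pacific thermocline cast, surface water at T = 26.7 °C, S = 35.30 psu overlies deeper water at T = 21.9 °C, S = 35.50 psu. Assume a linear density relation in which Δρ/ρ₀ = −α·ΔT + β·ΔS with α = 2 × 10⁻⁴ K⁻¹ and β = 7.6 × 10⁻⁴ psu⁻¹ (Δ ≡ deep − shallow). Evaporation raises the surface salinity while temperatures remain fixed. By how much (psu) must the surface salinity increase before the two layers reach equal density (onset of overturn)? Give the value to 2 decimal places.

Neutral buoyancy requires −α(T_deep − T_surf) + β(S_deep − S_surf′) = 0.
S_surf′ = S_deep − (α/β)·ΔT = 35.50 − (2 × 10⁻⁴/7.6 × 10⁻⁴)·(-4.8) = 36.7632 psu.
Increase required: 36.7632 − 35.30 = 1.4632 psu.

1.46 psu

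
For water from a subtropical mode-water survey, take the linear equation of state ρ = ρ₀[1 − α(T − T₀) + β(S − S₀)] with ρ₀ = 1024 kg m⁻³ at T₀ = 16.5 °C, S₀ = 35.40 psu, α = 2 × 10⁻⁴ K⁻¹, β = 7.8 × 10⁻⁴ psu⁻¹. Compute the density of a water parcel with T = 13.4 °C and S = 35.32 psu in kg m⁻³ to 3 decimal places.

T − T₀ = -3.1 K, S − S₀ = -0.08 psu.
Bracket = 1 − α·(-3.1) + β·(-0.08) = 1 + (5.576 × 10⁻⁴) = 1.0005576.
ρ = 1024 × 1.0005576 = 1024.571 kg m⁻³.

1024.571 kg m⁻³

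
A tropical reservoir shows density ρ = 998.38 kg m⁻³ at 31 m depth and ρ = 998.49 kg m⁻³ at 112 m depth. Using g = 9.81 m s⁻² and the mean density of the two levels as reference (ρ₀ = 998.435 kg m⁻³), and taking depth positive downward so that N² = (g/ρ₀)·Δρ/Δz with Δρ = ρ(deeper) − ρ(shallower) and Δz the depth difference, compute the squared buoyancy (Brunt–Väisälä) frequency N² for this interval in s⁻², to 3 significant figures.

1.33 × 10⁻⁵ s⁻²

Δρ = 998.49 − 998.38 = 0.11 kg m⁻³ over Δz = 112 − 31 = 81 m.
N² = (9.81/998.435) × (0.11/81) = 1.3343 × 10⁻⁵ s⁻² ≈ 1.33 × 10⁻⁵ s⁻².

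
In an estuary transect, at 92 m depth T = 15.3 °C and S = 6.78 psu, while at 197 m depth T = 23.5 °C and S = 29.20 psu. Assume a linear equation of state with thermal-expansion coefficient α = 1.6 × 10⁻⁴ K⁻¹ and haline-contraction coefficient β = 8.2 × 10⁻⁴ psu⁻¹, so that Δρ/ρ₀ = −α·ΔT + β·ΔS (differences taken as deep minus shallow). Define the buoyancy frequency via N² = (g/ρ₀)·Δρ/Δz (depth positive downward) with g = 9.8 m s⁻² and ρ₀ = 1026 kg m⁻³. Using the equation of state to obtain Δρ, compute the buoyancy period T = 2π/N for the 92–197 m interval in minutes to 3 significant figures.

ΔT = +8.2 K, ΔS = +22.42 psu (deep − shallow).
Δρ/ρ₀ = −αΔT + βΔS = -1.312 × 10⁻³ + 0.0183844 = 0.0170724, so Δρ ≈ 17.52 kg m⁻³.
N² = (g/ρ₀)·Δρ/Δz = g·(Δρ/ρ₀)/Δz = 9.8 × 0.0170724 / 105 = 1.5934 × 10⁻³ s⁻².
N = √(1.5934 × 10⁻³) = 0.039917 rad s⁻¹ → T = 2π/N = 157.41 s = 2.6235 min ≈ 2.62 min.

2.62 min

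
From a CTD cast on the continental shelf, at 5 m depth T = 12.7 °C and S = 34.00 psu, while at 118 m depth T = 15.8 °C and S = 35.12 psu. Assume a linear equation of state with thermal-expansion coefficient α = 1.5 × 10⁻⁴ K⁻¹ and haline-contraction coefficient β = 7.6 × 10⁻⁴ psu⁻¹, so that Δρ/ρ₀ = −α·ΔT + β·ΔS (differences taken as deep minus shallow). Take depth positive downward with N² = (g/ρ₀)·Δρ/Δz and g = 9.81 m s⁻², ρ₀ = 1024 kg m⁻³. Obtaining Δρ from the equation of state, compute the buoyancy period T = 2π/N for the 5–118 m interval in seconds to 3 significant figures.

1.09 × 10³ s

ΔT = +3.1 K, ΔS = +1.12 psu (deep − shallow).
Δρ/ρ₀ = −αΔT + βΔS = -4.65 × 10⁻⁴ + 8.512 × 10⁻⁴ = 3.862 × 10⁻⁴, so Δρ ≈ 0.3955 kg m⁻³.
N² = (g/ρ₀)·Δρ/Δz = g·(Δρ/ρ₀)/Δz = 9.81 × 3.862 × 10⁻⁴ / 113 = 3.3528 × 10⁻⁵ s⁻².
N = √(3.3528 × 10⁻⁵) = 5.7903 × 10⁻³ rad s⁻¹ → T = 2π/N = 1.0851 × 10³ s ≈ 1.09 × 10³ s.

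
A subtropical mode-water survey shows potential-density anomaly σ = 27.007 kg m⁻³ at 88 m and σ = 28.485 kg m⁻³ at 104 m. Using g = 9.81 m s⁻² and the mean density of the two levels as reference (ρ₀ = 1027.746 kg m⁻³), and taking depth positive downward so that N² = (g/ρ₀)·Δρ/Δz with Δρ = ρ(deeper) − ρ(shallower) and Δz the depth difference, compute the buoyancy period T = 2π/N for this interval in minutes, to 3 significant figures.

3.53 min

Δρ = 1028.485 − 1027.007 = 1.478 kg m⁻³ over Δz = 104 − 88 = 16 m.
N² = (9.81/1027.746) × (1.478/16) = 8.8173 × 10⁻⁴ s⁻².
N = √(8.8173 × 10⁻⁴) = 0.029694 rad s⁻¹, so T = 2π/N = 211.60 s = 3.5267 min ≈ 3.53 min.
N² > 0, so the interval is statically stable.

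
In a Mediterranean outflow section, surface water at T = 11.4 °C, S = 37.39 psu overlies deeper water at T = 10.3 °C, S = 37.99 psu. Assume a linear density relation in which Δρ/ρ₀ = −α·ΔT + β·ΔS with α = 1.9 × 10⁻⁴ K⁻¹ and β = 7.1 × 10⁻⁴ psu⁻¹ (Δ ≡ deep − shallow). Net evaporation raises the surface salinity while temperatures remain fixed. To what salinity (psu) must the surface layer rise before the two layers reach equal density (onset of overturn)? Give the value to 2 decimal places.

38.28 psu

Neutral buoyancy requires −α(T_deep − T_surf) + β(S_deep − S_surf′) = 0.
S_surf′ = S_deep − (α/β)·ΔT = 37.99 − (1.9 × 10⁻⁴/7.1 × 10⁻⁴)·(-1.1) = 38.2844 psu.
Increase required: 38.2844 − 37.39 = 0.8944 psu.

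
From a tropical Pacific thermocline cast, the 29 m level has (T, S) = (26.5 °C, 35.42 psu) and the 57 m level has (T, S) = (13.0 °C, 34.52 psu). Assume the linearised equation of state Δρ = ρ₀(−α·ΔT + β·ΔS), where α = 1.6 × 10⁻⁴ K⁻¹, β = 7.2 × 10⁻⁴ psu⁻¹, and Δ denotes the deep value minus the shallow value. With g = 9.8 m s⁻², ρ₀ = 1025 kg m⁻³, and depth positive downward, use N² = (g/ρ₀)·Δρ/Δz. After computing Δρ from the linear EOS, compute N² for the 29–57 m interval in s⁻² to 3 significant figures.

ΔT = -13.5 K, ΔS = -0.90 psu (deep − shallow).
Δρ/ρ₀ = −αΔT + βΔS = 2.16 × 10⁻³ − 6.48 × 10⁻⁴ = 1.512 × 10⁻³, so Δρ ≈ 1.550 kg m⁻³.
N² = (g/ρ₀)·Δρ/Δz = g·(Δρ/ρ₀)/Δz = 9.8 × 1.512 × 10⁻³ / 28 = 5.2920 × 10⁻⁴ s⁻² ≈ 5.29 × 10⁻⁴ s⁻².

5.29 × 10⁻⁴ s⁻²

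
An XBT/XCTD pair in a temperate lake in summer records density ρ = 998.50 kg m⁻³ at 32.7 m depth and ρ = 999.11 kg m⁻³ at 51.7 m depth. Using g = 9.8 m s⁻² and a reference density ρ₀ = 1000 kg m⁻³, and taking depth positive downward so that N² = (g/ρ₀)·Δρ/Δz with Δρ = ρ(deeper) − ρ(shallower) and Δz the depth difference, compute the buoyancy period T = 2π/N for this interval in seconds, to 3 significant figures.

Δρ = 999.11 − 998.50 = 0.61 kg m⁻³ over Δz = 51.7 − 32.7 = 19 m.
N² = (9.8/1000) × (0.61/19) = 3.1463 × 10⁻⁴ s⁻².
N = √(3.1463 × 10⁻⁴) = 0.017738 rad s⁻¹, so T = 2π/N = 354.22 s ≈ 354 s.

354 s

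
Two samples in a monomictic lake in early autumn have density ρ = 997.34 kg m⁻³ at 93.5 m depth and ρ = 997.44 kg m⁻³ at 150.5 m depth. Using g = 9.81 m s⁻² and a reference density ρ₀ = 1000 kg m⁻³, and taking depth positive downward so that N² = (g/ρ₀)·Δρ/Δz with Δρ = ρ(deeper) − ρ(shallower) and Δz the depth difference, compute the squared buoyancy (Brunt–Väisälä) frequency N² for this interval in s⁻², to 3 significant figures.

Δρ = 997.44 − 997.34 = 0.10 kg m⁻³ over Δz = 150.5 − 93.5 = 57 m.
N² = (9.81/1000) × (0.10/57) = 1.7211 × 10⁻⁵ s⁻² ≈ 1.72 × 10⁻⁵ s⁻².

1.72 × 10⁻⁵ s⁻²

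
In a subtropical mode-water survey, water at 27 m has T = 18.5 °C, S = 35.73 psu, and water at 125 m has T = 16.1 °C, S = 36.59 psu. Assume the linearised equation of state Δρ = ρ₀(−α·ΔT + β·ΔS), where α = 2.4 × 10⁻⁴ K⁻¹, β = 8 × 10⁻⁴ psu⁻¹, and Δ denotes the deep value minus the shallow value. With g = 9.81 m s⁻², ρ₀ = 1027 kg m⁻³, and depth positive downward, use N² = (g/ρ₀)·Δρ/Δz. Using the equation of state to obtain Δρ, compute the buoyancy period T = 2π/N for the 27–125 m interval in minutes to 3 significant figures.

9.31 min

ΔT = -2.4 K, ΔS = +0.86 psu (deep − shallow).
Δρ/ρ₀ = −αΔT + βΔS = 5.76 × 10⁻⁴ + 6.88 × 10⁻⁴ = 1.264 × 10⁻³, so Δρ ≈ 1.298 kg m⁻³.
N² = (g/ρ₀)·Δρ/Δz = g·(Δρ/ρ₀)/Δz = 9.81 × 1.264 × 10⁻³ / 98 = 1.2653 × 10⁻⁴ s⁻².
N = √(1.2653 × 10⁻⁴) = 0.011249 rad s⁻¹ → T = 2π/N = 558.56 s = 9.3093 min ≈ 9.31 min.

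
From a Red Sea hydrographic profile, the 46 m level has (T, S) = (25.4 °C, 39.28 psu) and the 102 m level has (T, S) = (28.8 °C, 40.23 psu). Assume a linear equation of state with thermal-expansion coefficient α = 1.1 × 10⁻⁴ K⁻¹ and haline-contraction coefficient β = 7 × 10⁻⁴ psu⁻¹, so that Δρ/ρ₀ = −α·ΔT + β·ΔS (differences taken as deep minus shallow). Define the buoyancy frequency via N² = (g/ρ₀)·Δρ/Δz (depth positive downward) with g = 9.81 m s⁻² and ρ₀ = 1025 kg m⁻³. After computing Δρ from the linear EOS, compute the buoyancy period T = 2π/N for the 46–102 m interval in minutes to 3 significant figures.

14.7 min

ΔT = +3.4 K, ΔS = +0.95 psu (deep − shallow).
Δρ/ρ₀ = −αΔT + βΔS = -3.74 × 10⁻⁴ + 6.65 × 10⁻⁴ = 2.91 × 10⁻⁴, so Δρ ≈ 0.2983 kg m⁻³.
N² = (g/ρ₀)·Δρ/Δz = g·(Δρ/ρ₀)/Δz = 9.81 × 2.91 × 10⁻⁴ / 56 = 5.0977 × 10⁻⁵ s⁻².
N = √(5.0977 × 10⁻⁵) = 7.1398 × 10⁻³ rad s⁻¹ → T = 2π/N = 880.02 s = 14.667 min ≈ 14.7 min.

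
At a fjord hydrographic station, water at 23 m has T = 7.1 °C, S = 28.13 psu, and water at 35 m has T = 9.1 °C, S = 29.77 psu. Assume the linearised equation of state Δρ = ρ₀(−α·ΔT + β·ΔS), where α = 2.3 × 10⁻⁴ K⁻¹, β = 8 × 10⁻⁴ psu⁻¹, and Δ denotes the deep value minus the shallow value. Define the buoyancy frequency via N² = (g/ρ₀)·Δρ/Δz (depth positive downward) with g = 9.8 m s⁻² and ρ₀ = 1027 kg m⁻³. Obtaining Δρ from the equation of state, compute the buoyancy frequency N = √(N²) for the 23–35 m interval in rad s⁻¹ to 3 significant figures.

ΔT = +2.0 K, ΔS = +1.64 psu (deep − shallow).
Δρ/ρ₀ = −αΔT + βΔS = -4.60 × 10⁻⁴ + 1.312 × 10⁻³ = 8.52 × 10⁻⁴, so Δρ ≈ 0.8750 kg m⁻³.
N² = (g/ρ₀)·Δρ/Δz = g·(Δρ/ρ₀)/Δz = 9.8 × 8.52 × 10⁻⁴ / 12 = 6.9580 × 10⁻⁴ s⁻².
N = √(6.9580 × 10⁻⁴) = 0.026378 rad s⁻¹ ≈ 0.0264 rad s⁻¹.

0.0264 rad s⁻¹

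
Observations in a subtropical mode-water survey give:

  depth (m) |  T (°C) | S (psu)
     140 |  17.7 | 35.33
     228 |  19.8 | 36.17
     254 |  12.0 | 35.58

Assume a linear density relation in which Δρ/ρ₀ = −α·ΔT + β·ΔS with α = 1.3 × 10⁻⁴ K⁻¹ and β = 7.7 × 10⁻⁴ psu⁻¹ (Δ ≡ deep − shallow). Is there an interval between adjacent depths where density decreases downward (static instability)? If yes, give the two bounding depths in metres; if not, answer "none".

Evaluate Δρ/ρ₀ = −αΔT + βΔS across each adjacent pair:
  140–228 m: −αΔT+βΔS = −(1.3 × 10⁻⁴)(+2.1)+(7.7 × 10⁻⁴)(+0.84) = 3.7 × 10⁻⁴ → stable
  228–254 m: −αΔT+βΔS = −(1.3 × 10⁻⁴)(-7.8)+(7.7 × 10⁻⁴)(-0.59) = 5.6 × 10⁻⁴ → stable
Every interval has Δρ > 0: the column is stably stratified throughout.

none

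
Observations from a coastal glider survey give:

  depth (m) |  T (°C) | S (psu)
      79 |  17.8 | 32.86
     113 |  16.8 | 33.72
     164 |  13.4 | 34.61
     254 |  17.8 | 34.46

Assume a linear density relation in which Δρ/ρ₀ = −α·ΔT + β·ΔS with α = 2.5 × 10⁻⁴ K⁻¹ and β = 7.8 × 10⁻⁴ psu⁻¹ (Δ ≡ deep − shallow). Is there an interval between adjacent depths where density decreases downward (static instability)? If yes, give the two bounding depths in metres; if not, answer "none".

Evaluate Δρ/ρ₀ = −αΔT + βΔS across each adjacent pair:
  79–113 m: −αΔT+βΔS = −(2.5 × 10⁻⁴)(-1.0)+(7.8 × 10⁻⁴)(+0.86) = 9.2 × 10⁻⁴ → stable
  113–164 m: −αΔT+βΔS = −(2.5 × 10⁻⁴)(-3.4)+(7.8 × 10⁻⁴)(+0.89) = 1.5 × 10⁻³ → stable
  164–254 m: −αΔT+βΔS = −(2.5 × 10⁻⁴)(+4.4)+(7.8 × 10⁻⁴)(-0.15) = -1.2 × 10⁻³ → UNSTABLE
The 164–254 m interval has Δρ < 0: lighter water underlies denser water.

164–254 m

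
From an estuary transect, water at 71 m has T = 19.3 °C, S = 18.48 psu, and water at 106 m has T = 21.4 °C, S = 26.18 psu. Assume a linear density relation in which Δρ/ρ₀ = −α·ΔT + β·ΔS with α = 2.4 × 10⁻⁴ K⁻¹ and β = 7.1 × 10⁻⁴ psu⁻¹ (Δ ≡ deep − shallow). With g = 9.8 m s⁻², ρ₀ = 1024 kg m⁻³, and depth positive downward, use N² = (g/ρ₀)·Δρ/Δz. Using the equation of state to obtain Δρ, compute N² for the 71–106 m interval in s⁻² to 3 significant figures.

ΔT = +2.1 K, ΔS = +7.70 psu (deep − shallow).
Δρ/ρ₀ = −αΔT + βΔS = -5.04 × 10⁻⁴ + 5.467 × 10⁻³ = 4.963 × 10⁻³, so Δρ ≈ 5.082 kg m⁻³.
N² = (g/ρ₀)·Δρ/Δz = g·(Δρ/ρ₀)/Δz = 9.8 × 4.963 × 10⁻³ / 35 = 1.3896 × 10⁻³ s⁻² ≈ 1.39 × 10⁻³ s⁻².

1.39 × 10⁻³ s⁻²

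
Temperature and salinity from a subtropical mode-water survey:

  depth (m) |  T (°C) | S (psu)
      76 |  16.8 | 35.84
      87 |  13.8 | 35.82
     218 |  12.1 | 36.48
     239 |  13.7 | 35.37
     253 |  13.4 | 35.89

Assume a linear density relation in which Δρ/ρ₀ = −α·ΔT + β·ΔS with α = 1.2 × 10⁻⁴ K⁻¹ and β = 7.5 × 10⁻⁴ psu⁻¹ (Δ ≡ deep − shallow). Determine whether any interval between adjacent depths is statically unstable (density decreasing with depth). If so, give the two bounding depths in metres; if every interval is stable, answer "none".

Evaluate Δρ/ρ₀ = −αΔT + βΔS across each adjacent pair:
  76–87 m: −αΔT+βΔS = −(1.2 × 10⁻⁴)(-3.0)+(7.5 × 10⁻⁴)(-0.02) = 3.5 × 10⁻⁴ → stable
  87–218 m: −αΔT+βΔS = −(1.2 × 10⁻⁴)(-1.7)+(7.5 × 10⁻⁴)(+0.66) = 7.0 × 10⁻⁴ → stable
  218–239 m: −αΔT+βΔS = −(1.2 × 10⁻⁴)(+1.6)+(7.5 × 10⁻⁴)(-1.11) = -1.0 × 10⁻³ → UNSTABLE
  239–253 m: −αΔT+βΔS = −(1.2 × 10⁻⁴)(-0.3)+(7.5 × 10⁻⁴)(+0.52) = 4.3 × 10⁻⁴ → stable
The 218–239 m interval has Δρ < 0: lighter water underlies denser water.

218–239 m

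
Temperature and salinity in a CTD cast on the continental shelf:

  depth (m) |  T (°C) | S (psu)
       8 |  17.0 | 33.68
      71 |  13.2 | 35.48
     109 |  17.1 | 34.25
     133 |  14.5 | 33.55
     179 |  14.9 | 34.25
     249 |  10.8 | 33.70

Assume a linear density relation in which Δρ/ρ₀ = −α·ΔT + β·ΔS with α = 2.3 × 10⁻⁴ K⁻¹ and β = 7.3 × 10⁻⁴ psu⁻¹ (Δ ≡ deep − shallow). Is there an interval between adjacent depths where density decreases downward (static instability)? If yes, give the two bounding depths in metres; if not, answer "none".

Evaluate Δρ/ρ₀ = −αΔT + βΔS across each adjacent pair:
  8–71 m: −αΔT+βΔS = −(2.3 × 10⁻⁴)(-3.8)+(7.3 × 10⁻⁴)(+1.80) = 2.2 × 10⁻³ → stable
  71–109 m: −αΔT+βΔS = −(2.3 × 10⁻⁴)(+3.9)+(7.3 × 10⁻⁴)(-1.23) = -1.8 × 10⁻³ → UNSTABLE
  109–133 m: −αΔT+βΔS = −(2.3 × 10⁻⁴)(-2.6)+(7.3 × 10⁻⁴)(-0.70) = 8.7 × 10⁻⁵ → stable
  133–179 m: −αΔT+βΔS = −(2.3 × 10⁻⁴)(+0.4)+(7.3 × 10⁻⁴)(+0.70) = 4.2 × 10⁻⁴ → stable
  179–249 m: −αΔT+βΔS = −(2.3 × 10⁻⁴)(-4.1)+(7.3 × 10⁻⁴)(-0.55) = 5.4 × 10⁻⁴ → stable
The 71–109 m interval has Δρ < 0: lighter water underlies denser water.

71–109 m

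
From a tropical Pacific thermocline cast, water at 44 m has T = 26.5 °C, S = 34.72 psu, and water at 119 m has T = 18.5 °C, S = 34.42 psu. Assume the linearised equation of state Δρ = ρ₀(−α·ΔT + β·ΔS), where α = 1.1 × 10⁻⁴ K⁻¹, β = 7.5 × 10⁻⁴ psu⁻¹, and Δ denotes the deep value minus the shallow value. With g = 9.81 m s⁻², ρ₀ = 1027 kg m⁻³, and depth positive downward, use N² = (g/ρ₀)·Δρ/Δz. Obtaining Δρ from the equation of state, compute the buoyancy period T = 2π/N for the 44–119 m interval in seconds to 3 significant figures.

679 s

ΔT = -8.0 K, ΔS = -0.30 psu (deep − shallow).
Δρ/ρ₀ = −αΔT + βΔS = 8.80 × 10⁻⁴ − 2.25 × 10⁻⁴ = 6.55 × 10⁻⁴, so Δρ ≈ 0.6727 kg m⁻³.
N² = (g/ρ₀)·Δρ/Δz = g·(Δρ/ρ₀)/Δz = 9.81 × 6.55 × 10⁻⁴ / 75 = 8.5674 × 10⁻⁵ s⁻².
N = √(8.5674 × 10⁻⁵) = 9.2560 × 10⁻³ rad s⁻¹ → T = 2π/N = 678.82 s ≈ 679 s.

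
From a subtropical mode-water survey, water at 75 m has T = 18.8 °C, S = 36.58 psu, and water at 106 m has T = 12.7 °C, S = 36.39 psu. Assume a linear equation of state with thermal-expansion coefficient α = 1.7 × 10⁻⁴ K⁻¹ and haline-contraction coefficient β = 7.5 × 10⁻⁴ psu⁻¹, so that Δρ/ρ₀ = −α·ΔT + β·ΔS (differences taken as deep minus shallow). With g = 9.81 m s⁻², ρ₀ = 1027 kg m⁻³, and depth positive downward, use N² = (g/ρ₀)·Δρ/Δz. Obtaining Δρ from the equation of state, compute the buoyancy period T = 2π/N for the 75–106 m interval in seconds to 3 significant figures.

ΔT = -6.1 K, ΔS = -0.19 psu (deep − shallow).
Δρ/ρ₀ = −αΔT + βΔS = 1.037 × 10⁻³ − 1.425 × 10⁻⁴ = 8.945 × 10⁻⁴, so Δρ ≈ 0.9187 kg m⁻³.
N² = (g/ρ₀)·Δρ/Δz = g·(Δρ/ρ₀)/Δz = 9.81 × 8.945 × 10⁻⁴ / 31 = 2.8307 × 10⁻⁴ s⁻².
N = √(2.8307 × 10⁻⁴) = 0.016825 rad s⁻¹ → T = 2π/N = 373.44 s ≈ 373 s.

373 s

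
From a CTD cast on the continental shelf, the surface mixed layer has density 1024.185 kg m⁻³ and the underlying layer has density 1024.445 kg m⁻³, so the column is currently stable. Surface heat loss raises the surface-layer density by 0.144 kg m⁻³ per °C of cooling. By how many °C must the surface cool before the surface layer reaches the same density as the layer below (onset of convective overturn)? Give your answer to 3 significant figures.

1.81 °C

Density deficit of the surface layer: 1024.445 − 1024.185 = 0.26 kg m⁻³.
Required change = 0.26 / 0.144 = 1.81 °C.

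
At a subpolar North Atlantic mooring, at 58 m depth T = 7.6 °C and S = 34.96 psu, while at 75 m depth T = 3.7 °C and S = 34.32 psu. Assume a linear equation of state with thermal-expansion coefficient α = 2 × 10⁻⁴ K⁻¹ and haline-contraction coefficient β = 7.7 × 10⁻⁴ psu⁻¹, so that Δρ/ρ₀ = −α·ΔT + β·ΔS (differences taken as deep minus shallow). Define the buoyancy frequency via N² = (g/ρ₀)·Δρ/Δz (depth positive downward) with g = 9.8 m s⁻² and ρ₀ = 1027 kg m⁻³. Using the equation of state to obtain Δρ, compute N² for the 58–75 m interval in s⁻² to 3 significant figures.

1.66 × 10⁻⁴ s⁻²

ΔT = -3.9 K, ΔS = -0.64 psu (deep − shallow).
Δρ/ρ₀ = −αΔT + βΔS = 7.80 × 10⁻⁴ − 4.928 × 10⁻⁴ = 2.872 × 10⁻⁴, so Δρ ≈ 0.2950 kg m⁻³.
N² = (g/ρ₀)·Δρ/Δz = g·(Δρ/ρ₀)/Δz = 9.8 × 2.872 × 10⁻⁴ / 17 = 1.6556 × 10⁻⁴ s⁻² ≈ 1.66 × 10⁻⁴ s⁻².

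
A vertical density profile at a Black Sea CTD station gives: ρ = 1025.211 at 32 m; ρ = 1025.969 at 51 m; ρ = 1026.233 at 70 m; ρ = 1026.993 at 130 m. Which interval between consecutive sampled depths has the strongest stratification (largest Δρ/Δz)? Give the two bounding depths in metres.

32–51 m

Compute the density gradient over each adjacent pair:
  32–51 m: Δρ/Δz = 0.758/19 = 0.040 kg m⁻⁴
  51–70 m: Δρ/Δz = 0.264/19 = 0.014 kg m⁻⁴
  70–130 m: Δρ/Δz = 0.760/60 = 0.013 kg m⁻⁴
The largest gradient is in the 32–51 m interval — the pycnocline.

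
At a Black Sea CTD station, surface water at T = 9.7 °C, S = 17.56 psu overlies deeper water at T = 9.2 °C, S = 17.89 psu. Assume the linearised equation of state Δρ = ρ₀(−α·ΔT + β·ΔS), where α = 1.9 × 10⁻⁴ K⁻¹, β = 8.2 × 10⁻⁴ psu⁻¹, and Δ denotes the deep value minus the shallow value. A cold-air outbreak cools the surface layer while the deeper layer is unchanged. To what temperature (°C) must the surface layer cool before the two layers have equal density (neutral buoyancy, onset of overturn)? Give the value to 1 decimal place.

7.8 °C

Neutral buoyancy requires Δρ = 0, i.e. −α(T_deep − T_surf′) + β(S_deep − S_surf) = 0.
T_surf′ = T_deep − (β/α)·ΔS = 9.2 − (8.2 × 10⁻⁴/1.9 × 10⁻⁴)·(+0.33) = 7.776 °C.
Cooling required: 9.7 − (7.776) = 1.924 °C.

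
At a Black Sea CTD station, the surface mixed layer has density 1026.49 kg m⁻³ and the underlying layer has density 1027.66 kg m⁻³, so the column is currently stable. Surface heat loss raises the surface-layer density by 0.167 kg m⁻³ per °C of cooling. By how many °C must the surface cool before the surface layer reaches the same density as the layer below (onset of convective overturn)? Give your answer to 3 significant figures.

7.01 °C

Density deficit of the surface layer: 1027.66 − 1026.49 = 1.17 kg m⁻³.
Required change = 1.17 / 0.167 = 7.01 °C.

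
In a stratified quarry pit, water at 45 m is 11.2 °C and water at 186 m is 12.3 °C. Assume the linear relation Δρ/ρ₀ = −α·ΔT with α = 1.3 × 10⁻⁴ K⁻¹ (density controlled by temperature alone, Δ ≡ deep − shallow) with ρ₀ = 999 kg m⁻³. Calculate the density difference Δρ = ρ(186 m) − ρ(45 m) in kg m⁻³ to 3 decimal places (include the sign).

ΔT = +1.1 K, Δρ/ρ₀ = −αΔT = -1.43 × 10⁻⁴.
Δρ = 999 × (-1.43 × 10⁻⁴) = -0.143 kg m⁻³.
Negative Δρ: lighter below, statically unstable.

-0.143 kg m⁻³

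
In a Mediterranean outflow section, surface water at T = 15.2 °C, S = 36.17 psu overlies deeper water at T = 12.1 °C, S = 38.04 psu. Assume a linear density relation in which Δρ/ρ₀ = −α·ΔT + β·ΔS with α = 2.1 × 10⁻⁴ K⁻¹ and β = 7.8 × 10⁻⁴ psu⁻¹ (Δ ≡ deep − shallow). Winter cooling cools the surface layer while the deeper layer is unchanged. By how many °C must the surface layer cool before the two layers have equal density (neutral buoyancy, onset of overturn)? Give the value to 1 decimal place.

10.0 °C

Neutral buoyancy requires Δρ = 0, i.e. −α(T_deep − T_surf′) + β(S_deep − S_surf) = 0.
T_surf′ = T_deep − (β/α)·ΔS = 12.1 − (7.8 × 10⁻⁴/2.1 × 10⁻⁴)·(+1.87) = 5.154 °C.
Cooling required: 15.2 − (5.154) = 10.046 °C.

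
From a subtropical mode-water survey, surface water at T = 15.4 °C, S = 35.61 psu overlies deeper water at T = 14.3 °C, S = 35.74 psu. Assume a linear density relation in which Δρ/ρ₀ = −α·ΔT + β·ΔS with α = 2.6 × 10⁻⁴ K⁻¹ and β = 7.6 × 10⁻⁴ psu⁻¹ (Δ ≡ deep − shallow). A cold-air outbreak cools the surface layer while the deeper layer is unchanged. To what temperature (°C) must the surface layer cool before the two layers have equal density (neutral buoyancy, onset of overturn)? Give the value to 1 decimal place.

Neutral buoyancy requires Δρ = 0, i.e. −α(T_deep − T_surf′) + β(S_deep − S_surf) = 0.
T_surf′ = T_deep − (β/α)·ΔS = 14.3 − (7.6 × 10⁻⁴/2.6 × 10⁻⁴)·(+0.13) = 13.920 °C.
Cooling required: 15.4 − (13.920) = 1.480 °C.

13.9 °C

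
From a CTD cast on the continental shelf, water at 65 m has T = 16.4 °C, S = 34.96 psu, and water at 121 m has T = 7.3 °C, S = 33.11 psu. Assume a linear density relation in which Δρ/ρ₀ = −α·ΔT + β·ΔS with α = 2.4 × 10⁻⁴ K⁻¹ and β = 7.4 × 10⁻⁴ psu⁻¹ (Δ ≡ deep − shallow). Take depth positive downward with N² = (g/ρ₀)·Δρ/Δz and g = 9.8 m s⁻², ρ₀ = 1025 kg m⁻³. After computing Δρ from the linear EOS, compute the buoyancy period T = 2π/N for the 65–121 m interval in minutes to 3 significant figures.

ΔT = -9.1 K, ΔS = -1.85 psu (deep − shallow).
Δρ/ρ₀ = −αΔT + βΔS = 2.184 × 10⁻³ − 1.369 × 10⁻³ = 8.15 × 10⁻⁴, so Δρ ≈ 0.8354 kg m⁻³.
N² = (g/ρ₀)·Δρ/Δz = g·(Δρ/ρ₀)/Δz = 9.8 × 8.15 × 10⁻⁴ / 56 = 1.4263 × 10⁻⁴ s⁻².
N = √(1.4263 × 10⁻⁴) = 0.011943 rad s⁻¹ → T = 2π/N = 526.10 s = 8.7683 min ≈ 8.77 min.

8.77 min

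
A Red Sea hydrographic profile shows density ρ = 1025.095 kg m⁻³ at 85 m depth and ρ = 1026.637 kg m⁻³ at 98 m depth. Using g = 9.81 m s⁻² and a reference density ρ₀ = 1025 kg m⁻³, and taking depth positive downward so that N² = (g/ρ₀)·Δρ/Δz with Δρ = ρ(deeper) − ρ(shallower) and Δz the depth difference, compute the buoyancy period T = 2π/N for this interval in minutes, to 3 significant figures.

3.11 min

Δρ = 1026.637 − 1025.095 = 1.542 kg m⁻³ over Δz = 98 − 85 = 13 m.
N² = (9.81/1025) × (1.542/13) = 1.1352 × 10⁻³ s⁻².
N = √(1.1352 × 10⁻³) = 0.033693 rad s⁻¹, so T = 2π/N = 186.48 s = 3.1080 min ≈ 3.11 min.
N² > 0, so the interval is statically stable.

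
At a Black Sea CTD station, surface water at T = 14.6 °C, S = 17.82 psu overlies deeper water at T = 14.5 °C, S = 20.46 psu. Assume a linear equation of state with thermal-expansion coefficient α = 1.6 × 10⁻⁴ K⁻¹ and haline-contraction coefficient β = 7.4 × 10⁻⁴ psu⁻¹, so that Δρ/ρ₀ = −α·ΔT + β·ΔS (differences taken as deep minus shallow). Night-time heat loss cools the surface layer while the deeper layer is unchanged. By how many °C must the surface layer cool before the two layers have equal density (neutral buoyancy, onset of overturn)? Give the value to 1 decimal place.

12.3 °C

Neutral buoyancy requires Δρ = 0, i.e. −α(T_deep − T_surf′) + β(S_deep − S_surf) = 0.
T_surf′ = T_deep − (β/α)·ΔS = 14.5 − (7.4 × 10⁻⁴/1.6 × 10⁻⁴)·(+2.64) = 2.290 °C.
Cooling required: 14.6 − (2.290) = 12.310 °C.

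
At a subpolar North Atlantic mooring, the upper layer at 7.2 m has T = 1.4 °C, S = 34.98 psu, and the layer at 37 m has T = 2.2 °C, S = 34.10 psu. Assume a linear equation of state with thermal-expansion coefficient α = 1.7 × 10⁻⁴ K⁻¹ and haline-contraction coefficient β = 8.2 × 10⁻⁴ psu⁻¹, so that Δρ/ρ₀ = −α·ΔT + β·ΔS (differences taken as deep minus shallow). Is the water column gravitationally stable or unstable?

ΔT = 2.2 − 1.4 = +0.8 K and ΔS = 34.10 − 34.98 = -0.88 psu (deep − shallow).
−αΔT = -1.36 × 10⁻⁴; βΔS = -7.216 × 10⁻⁴; sum Δρ/ρ₀ = -8.576 × 10⁻⁴.
Δρ/ρ₀ < 0, so Δρ < 0: deeper water is lighter → statically unstable; the column would overturn.

unstable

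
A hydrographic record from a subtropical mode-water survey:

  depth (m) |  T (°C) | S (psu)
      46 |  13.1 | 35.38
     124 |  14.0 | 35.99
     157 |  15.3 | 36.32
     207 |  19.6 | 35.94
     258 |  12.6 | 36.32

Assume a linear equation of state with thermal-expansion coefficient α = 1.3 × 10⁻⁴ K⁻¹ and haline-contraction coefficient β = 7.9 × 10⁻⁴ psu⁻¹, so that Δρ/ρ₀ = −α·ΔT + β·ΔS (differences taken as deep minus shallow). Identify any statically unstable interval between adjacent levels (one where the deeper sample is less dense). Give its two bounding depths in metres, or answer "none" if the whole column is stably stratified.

Evaluate Δρ/ρ₀ = −αΔT + βΔS across each adjacent pair:
  46–124 m: −αΔT+βΔS = −(1.3 × 10⁻⁴)(+0.9)+(7.9 × 10⁻⁴)(+0.61) = 3.6 × 10⁻⁴ → stable
  124–157 m: −αΔT+βΔS = −(1.3 × 10⁻⁴)(+1.3)+(7.9 × 10⁻⁴)(+0.33) = 9.2 × 10⁻⁵ → stable
  157–207 m: −αΔT+βΔS = −(1.3 × 10⁻⁴)(+4.3)+(7.9 × 10⁻⁴)(-0.38) = -8.6 × 10⁻⁴ → UNSTABLE
  207–258 m: −αΔT+βΔS = −(1.3 × 10⁻⁴)(-7.0)+(7.9 × 10⁻⁴)(+0.38) = 1.2 × 10⁻³ → stable
The 157–207 m interval has Δρ < 0: lighter water underlies denser water.

157–207 m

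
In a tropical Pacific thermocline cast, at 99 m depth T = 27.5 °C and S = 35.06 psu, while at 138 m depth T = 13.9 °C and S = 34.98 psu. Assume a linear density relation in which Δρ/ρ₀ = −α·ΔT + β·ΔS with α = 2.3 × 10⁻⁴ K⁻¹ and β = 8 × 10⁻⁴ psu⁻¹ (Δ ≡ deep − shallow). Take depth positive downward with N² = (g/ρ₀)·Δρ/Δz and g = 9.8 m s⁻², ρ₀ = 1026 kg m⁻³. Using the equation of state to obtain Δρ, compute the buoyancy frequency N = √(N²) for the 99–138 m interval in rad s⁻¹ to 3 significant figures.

0.0277 rad s⁻¹

ΔT = -13.6 K, ΔS = -0.08 psu (deep − shallow).
Δρ/ρ₀ = −αΔT + βΔS = 3.128 × 10⁻³ − 6.40 × 10⁻⁵ = 3.064 × 10⁻³, so Δρ ≈ 3.144 kg m⁻³.
N² = (g/ρ₀)·Δρ/Δz = g·(Δρ/ρ₀)/Δz = 9.8 × 3.064 × 10⁻³ / 39 = 7.6993 × 10⁻⁴ s⁻².
N = √(7.6993 × 10⁻⁴) = 0.027748 rad s⁻¹ ≈ 0.0277 rad s⁻¹.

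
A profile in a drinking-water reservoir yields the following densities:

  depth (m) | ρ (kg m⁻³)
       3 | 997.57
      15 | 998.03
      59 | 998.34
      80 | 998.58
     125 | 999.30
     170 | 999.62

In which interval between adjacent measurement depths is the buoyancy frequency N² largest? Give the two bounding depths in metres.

Compute the density gradient over each adjacent pair:
  3–15 m: Δρ/Δz = 0.46/12 = 0.038 kg m⁻⁴
  15–59 m: Δρ/Δz = 0.31/44 = 7.0 × 10⁻³ kg m⁻⁴
  59–80 m: Δρ/Δz = 0.24/21 = 0.011 kg m⁻⁴
  80–125 m: Δρ/Δz = 0.72/45 = 0.016 kg m⁻⁴
  125–170 m: Δρ/Δz = 0.32/45 = 7.1 × 10⁻³ kg m⁻⁴
The largest gradient is in the 3–15 m interval — the pycnocline.

3–15 m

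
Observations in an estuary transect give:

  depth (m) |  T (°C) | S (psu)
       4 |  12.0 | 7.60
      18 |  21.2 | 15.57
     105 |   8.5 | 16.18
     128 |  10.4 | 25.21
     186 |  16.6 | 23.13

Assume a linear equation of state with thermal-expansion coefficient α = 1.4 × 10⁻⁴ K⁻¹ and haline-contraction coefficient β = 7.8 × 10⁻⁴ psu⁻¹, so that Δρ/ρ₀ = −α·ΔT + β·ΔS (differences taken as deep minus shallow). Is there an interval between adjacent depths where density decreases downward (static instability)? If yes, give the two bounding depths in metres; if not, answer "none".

128–186 m

Evaluate Δρ/ρ₀ = −αΔT + βΔS across each adjacent pair:
  4–18 m: −αΔT+βΔS = −(1.4 × 10⁻⁴)(+9.2)+(7.8 × 10⁻⁴)(+7.97) = 4.9 × 10⁻³ → stable
  18–105 m: −αΔT+βΔS = −(1.4 × 10⁻⁴)(-12.7)+(7.8 × 10⁻⁴)(+0.61) = 2.3 × 10⁻³ → stable
  105–128 m: −αΔT+βΔS = −(1.4 × 10⁻⁴)(+1.9)+(7.8 × 10⁻⁴)(+9.03) = 6.8 × 10⁻³ → stable
  128–186 m: −αΔT+βΔS = −(1.4 × 10⁻⁴)(+6.2)+(7.8 × 10⁻⁴)(-2.08) = -2.5 × 10⁻³ → UNSTABLE
The 128–186 m interval has Δρ < 0: lighter water underlies denser water.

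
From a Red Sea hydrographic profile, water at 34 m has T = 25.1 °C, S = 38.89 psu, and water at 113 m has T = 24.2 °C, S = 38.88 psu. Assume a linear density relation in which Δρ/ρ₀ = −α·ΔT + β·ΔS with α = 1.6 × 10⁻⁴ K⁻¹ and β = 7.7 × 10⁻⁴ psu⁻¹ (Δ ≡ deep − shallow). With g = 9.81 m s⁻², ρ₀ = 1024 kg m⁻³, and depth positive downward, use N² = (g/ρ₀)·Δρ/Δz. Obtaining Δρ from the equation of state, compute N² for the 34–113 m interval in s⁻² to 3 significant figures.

1.69 × 10⁻⁵ s⁻²

ΔT = -0.9 K, ΔS = -0.01 psu (deep − shallow).
Δρ/ρ₀ = −αΔT + βΔS = 1.44 × 10⁻⁴ − 7.70 × 10⁻⁶ = 1.363 × 10⁻⁴, so Δρ ≈ 0.1396 kg m⁻³.
N² = (g/ρ₀)·Δρ/Δz = g·(Δρ/ρ₀)/Δz = 9.81 × 1.363 × 10⁻⁴ / 79 = 1.6925 × 10⁻⁵ s⁻² ≈ 1.69 × 10⁻⁵ s⁻².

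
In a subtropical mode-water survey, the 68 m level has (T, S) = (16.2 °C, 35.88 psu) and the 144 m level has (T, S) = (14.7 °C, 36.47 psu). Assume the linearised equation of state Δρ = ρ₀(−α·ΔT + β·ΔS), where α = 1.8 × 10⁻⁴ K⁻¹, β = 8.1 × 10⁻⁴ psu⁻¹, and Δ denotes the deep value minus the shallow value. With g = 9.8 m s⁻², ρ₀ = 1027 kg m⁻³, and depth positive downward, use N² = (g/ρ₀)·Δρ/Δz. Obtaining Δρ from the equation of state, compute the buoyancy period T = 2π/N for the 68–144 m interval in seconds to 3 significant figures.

ΔT = -1.5 K, ΔS = +0.59 psu (deep − shallow).
Δρ/ρ₀ = −αΔT + βΔS = 2.70 × 10⁻⁴ + 4.779 × 10⁻⁴ = 7.479 × 10⁻⁴, so Δρ ≈ 0.7681 kg m⁻³.
N² = (g/ρ₀)·Δρ/Δz = g·(Δρ/ρ₀)/Δz = 9.8 × 7.479 × 10⁻⁴ / 76 = 9.6440 × 10⁻⁵ s⁻².
N = √(9.6440 × 10⁻⁵) = 9.8204 × 10⁻³ rad s⁻¹ → T = 2π/N = 639.81 s ≈ 640 s.

640 s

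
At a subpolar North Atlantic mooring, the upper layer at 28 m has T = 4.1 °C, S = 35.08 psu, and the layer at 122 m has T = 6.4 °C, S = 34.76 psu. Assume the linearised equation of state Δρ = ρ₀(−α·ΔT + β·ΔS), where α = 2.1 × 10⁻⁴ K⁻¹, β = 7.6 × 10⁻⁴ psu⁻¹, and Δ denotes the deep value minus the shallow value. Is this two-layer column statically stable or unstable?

ΔT = 6.4 − 4.1 = +2.3 K and ΔS = 34.76 − 35.08 = -0.32 psu (deep − shallow).
−αΔT = -4.83 × 10⁻⁴; βΔS = -2.432 × 10⁻⁴; sum Δρ/ρ₀ = -7.262 × 10⁻⁴.
Δρ/ρ₀ < 0, so Δρ < 0: deeper water is lighter → statically unstable; the column would overturn.

unstable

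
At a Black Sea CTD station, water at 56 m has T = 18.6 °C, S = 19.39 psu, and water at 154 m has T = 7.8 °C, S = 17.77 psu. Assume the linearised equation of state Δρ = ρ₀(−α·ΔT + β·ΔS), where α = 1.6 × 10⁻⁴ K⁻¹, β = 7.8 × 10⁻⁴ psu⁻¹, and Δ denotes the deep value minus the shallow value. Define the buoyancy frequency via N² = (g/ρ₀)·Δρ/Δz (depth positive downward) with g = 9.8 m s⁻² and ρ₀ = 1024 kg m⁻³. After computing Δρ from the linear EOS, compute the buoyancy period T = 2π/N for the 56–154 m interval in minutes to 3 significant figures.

15.4 min

ΔT = -10.8 K, ΔS = -1.62 psu (deep − shallow).
Δρ/ρ₀ = −αΔT + βΔS = 1.728 × 10⁻³ − 1.2636 × 10⁻³ = 4.644 × 10⁻⁴, so Δρ ≈ 0.4755 kg m⁻³.
N² = (g/ρ₀)·Δρ/Δz = g·(Δρ/ρ₀)/Δz = 9.8 × 4.644 × 10⁻⁴ / 98 = 4.6440 × 10⁻⁵ s⁻².
N = √(4.6440 × 10⁻⁵) = 6.8147 × 10⁻³ rad s⁻¹ → T = 2π/N = 922.00 s = 15.367 min ≈ 15.4 min.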